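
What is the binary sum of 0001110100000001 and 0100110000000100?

Add column by column from the right: bit + bit + carry-in; write the sum mod 2, carry 1 when the sum is 2 or 3.
carry:  0011100000000000
        0001110100000001
+       0100110000000100
------------------------
       00110100100000101
(the carry out of the leftmost column, 0, becomes the leading bit)
Decimal check:
  0001110100000001 = 4096 + 2048 + 1024 + 256 + 1 = 7425
  0100110000000100 = 16384 + 2048 + 1024 + 4 = 19460
  7425 + 19460 = 26885, and 00110100100000101 = 16384 + 8192 + 2048 + 256 + 4 + 1 = 26885 ✓



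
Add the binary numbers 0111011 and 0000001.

Add column by column from the right: bit + bit + carry-in; write the sum mod 2, carry 1 when the sum is 2 or 3.
carry:  0000110
        0111011
+       0000001
---------------
       00111100
(the carry out of the leftmost column, 0, becomes the leading bit)
Decimal check:
  0111011 = 32 + 16 + 8 + 2 + 1 = 59
  0000001 = 1
  59 + 1 = 60, and 00111100 = 32 + 16 + 8 + 4 = 60 ✓



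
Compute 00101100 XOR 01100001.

XOR: 1 when bits differ
  00101100
^ 01100001
----------
  01001101
Decimal: 44 ^ 97 = 77



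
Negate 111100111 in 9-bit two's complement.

Original (sign bit 1, negative): 111100111
Step 1 - Invert all bits: 000011000
Step 2 - Add 1: 000011001
Verification: 111100111 + 000011001 = 1000000000; discarding the end carry (carry out of the top bit) leaves the 9-bit value 000000000, as required for x + (-x)



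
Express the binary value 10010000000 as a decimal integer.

Sum of powers of 2 for each 1-bit:
2^7 + 2^10
= 128 + 1024
= 1152



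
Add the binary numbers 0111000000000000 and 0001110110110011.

Add column by column from the right: bit + bit + carry-in; write the sum mod 2, carry 1 when the sum is 2 or 3.
carry:  1110000000000000
        0111000000000000
+       0001110110110011
------------------------
       01000110110110011
(the carry out of the leftmost column, 0, becomes the leading bit)
Decimal check:
  0111000000000000 = 16384 + 8192 + 4096 = 28672
  0001110110110011 = 4096 + 2048 + 1024 + 256 + 128 + 32 + 16 + 2 + 1 = 7603
  28672 + 7603 = 36275, and 01000110110110011 = 32768 + 2048 + 1024 + 256 + 128 + 32 + 16 + 2 + 1 = 36275 ✓



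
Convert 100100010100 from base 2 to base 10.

Sum of powers of 2 for each 1-bit:
2^2 + 2^4 + 2^8 + 2^11
= 4 + 16 + 256 + 2048
= 2324



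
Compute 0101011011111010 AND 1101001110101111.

AND: 1 only when both bits are 1
  0101011011111010
& 1101001110101111
------------------
  0101001010101010
Decimal: 22266 & 54191 = 21162



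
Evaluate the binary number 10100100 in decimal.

Sum of powers of 2 for each 1-bit:
2^2 + 2^5 + 2^7
= 4 + 32 + 128
= 164



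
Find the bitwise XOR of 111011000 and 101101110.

XOR: 1 when bits differ
  111011000
^ 101101110
-----------
  010110110
Decimal: 472 ^ 366 = 182



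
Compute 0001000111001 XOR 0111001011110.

XOR: 1 when bits differ
  0001000111001
^ 0111001011110
---------------
  0110001100111
Decimal: 569 ^ 3678 = 3175



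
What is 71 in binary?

Using repeated division by 2:
71 ÷ 2 = 35 remainder 1
35 ÷ 2 = 17 remainder 1
17 ÷ 2 = 8 remainder 1
8 ÷ 2 = 4 remainder 0
4 ÷ 2 = 2 remainder 0
2 ÷ 2 = 1 remainder 0
1 ÷ 2 = 0 remainder 1
Reading remainders bottom to top: 1000111



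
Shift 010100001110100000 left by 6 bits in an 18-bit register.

Original: 010100001110100000 (decimal 82848)
Shift left by 6 positions
Append 6 zeros on the right and drop the 6 high bits that overflow the 18-bit width
Result: 001110100000000000 (decimal 59392)
Equivalent: 82848 << 6 = 82848 × 2^6 = 5302272, truncated to 18 bits = 59392



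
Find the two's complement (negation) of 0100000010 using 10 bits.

Original: 0100000010
Step 1 - Invert all bits: 1011111101
Step 2 - Add 1: 1011111110
Verification: 0100000010 + 1011111110 = 10000000000; discarding the end carry (carry out of the top bit) leaves the 10-bit value 0000000000, as required for x + (-x)



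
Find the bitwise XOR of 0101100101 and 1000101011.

XOR: 1 when bits differ
  0101100101
^ 1000101011
------------
  1101001110
Decimal: 357 ^ 555 = 846



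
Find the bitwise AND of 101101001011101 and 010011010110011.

AND: 1 only when both bits are 1
  101101001011101
& 010011010110011
-----------------
  000001000010001
Decimal: 23133 & 9907 = 529



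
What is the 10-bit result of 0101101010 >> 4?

Original: 0101101010 (decimal 362)
Shift right by 4 positions
Drop the 4 low bits; fill with zeros on the left
Result: 0000010110 (decimal 22)
Equivalent: 362 >> 4 = 362 ÷ 2^4 = 22



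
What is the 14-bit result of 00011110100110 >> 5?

Original: 00011110100110 (decimal 1958)
Shift right by 5 positions
Drop the 5 low bits; fill with zeros on the left
Result: 00000000111101 (decimal 61)
Equivalent: 1958 >> 5 = 1958 ÷ 2^5 = 61



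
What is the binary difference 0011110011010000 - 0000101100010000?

Method 1 - Direct subtraction (column by column from the right: bit − bit − borrow-in; if negative, add 2 and borrow 1 from the next column):
borrow: 0000011000000000
        0011110011010000
-       0000101100010000
------------------------
        0011000111000000

Method 2 - Add two's complement:
Two's complement of 0000101100010000: invert → 1111010011101111, add 1 → 1111010011110000
  0011110011010000
+ 1111010011110000
------------------
 10011000111000000  (end carry out of the top bit = 1)
Discarding the end carry: 0011000111000000
Decimal check:
  0011110011010000 = 8192 + 4096 + 2048 + 1024 + 128 + 64 + 16 = 15568
  0000101100010000 = 2048 + 512 + 256 + 16 = 2832
  15568 - 2832 = 12736, and 0011000111000000 = 8192 + 4096 + 256 + 128 + 64 = 12736 ✓



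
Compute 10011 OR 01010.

OR: 1 when either bit is 1
  10011
| 01010
-------
  11011
Decimal: 19 | 10 = 27



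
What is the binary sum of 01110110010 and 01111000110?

Add column by column from the right: bit + bit + carry-in; write the sum mod 2, carry 1 when the sum is 2 or 3.
carry:  11100001100
        01110110010
+       01111000110
-------------------
       011101111000
(the carry out of the leftmost column, 0, becomes the leading bit)
Decimal check:
  01110110010 = 512 + 256 + 128 + 32 + 16 + 2 = 946
  01111000110 = 512 + 256 + 128 + 64 + 4 + 2 = 966
  946 + 966 = 1912, and 011101111000 = 1024 + 512 + 256 + 64 + 32 + 16 + 8 = 1912 ✓



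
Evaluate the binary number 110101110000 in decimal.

Sum of powers of 2 for each 1-bit:
2^4 + 2^5 + 2^6 + 2^8 + 2^10 + 2^11
= 16 + 32 + 64 + 256 + 1024 + 2048
= 3440



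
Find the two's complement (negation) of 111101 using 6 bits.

Original (sign bit 1, negative): 111101
Step 1 - Invert all bits: 000010
Step 2 - Add 1: 000011
Verification: 111101 + 000011 = 1000000; discarding the end carry (carry out of the top bit) leaves the 6-bit value 000000, as required for x + (-x)



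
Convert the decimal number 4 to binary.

Using repeated division by 2:
4 ÷ 2 = 2 remainder 0
2 ÷ 2 = 1 remainder 0
1 ÷ 2 = 0 remainder 1
Reading remainders bottom to top: 100



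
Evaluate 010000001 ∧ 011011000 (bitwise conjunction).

AND: 1 only when both bits are 1
  010000001
& 011011000
-----------
  010000000
Decimal: 129 & 216 = 128



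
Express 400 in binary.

Using repeated division by 2:
400 ÷ 2 = 200 remainder 0
200 ÷ 2 = 100 remainder 0
100 ÷ 2 = 50 remainder 0
50 ÷ 2 = 25 remainder 0
25 ÷ 2 = 12 remainder 1
12 ÷ 2 = 6 remainder 0
6 ÷ 2 = 3 remainder 0
3 ÷ 2 = 1 remainder 1
1 ÷ 2 = 0 remainder 1
Reading remainders bottom to top: 110010000



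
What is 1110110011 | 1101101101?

OR: 1 when either bit is 1
  1110110011
| 1101101101
------------
  1111111111
Decimal: 947 | 877 = 1023



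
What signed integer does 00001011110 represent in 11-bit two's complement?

Binary: 00001011110
Sign bit: 0 (non-negative)
Read directly as an unsigned value:
00001011110 = 64 + 16 + 8 + 4 + 2 = 94
Value: 94



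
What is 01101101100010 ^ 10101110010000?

XOR: 1 when bits differ
  01101101100010
^ 10101110010000
----------------
  11000011110010
Decimal: 7010 ^ 11152 = 12530



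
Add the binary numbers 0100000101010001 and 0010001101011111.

Add column by column from the right: bit + bit + carry-in; write the sum mod 2, carry 1 when the sum is 2 or 3.
carry:  0000011010111110
        0100000101010001
+       0010001101011111
------------------------
       00110010010110000
(the carry out of the leftmost column, 0, becomes the leading bit)
Decimal check:
  0100000101010001 = 16384 + 256 + 64 + 16 + 1 = 16721
  0010001101011111 = 8192 + 512 + 256 + 64 + 16 + 8 + 4 + 2 + 1 = 9055
  16721 + 9055 = 25776, and 00110010010110000 = 16384 + 8192 + 1024 + 128 + 32 + 16 = 25776 ✓



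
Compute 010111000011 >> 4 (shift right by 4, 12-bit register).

Original: 010111000011 (decimal 1475)
Shift right by 4 positions
Drop the 4 low bits; fill with zeros on the left
Result: 000001011100 (decimal 92)
Equivalent: 1475 >> 4 = 1475 ÷ 2^4 = 92



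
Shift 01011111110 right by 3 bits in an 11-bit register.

Original: 01011111110 (decimal 766)
Shift right by 3 positions
Drop the 3 low bits; fill with zeros on the left
Result: 00001011111 (decimal 95)
Equivalent: 766 >> 3 = 766 ÷ 2^3 = 95



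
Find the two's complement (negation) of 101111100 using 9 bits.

Original (sign bit 1, negative): 101111100
Step 1 - Invert all bits: 010000011
Step 2 - Add 1: 010000100
Verification: 101111100 + 010000100 = 1000000000; discarding the end carry (carry out of the top bit) leaves the 9-bit value 000000000, as required for x + (-x)



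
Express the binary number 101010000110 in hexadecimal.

Group into 4-bit nibbles from right:
  1010 = A
  1000 = 8
  0110 = 6
Result: A86



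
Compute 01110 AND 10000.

AND: 1 only when both bits are 1
  01110
& 10000
-------
  00000
Decimal: 14 & 16 = 0



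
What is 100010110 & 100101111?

AND: 1 only when both bits are 1
  100010110
& 100101111
-----------
  100000110
Decimal: 278 & 303 = 262



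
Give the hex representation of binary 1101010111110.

Group into 4-bit nibbles from right:
  0001 = 1
  1010 = A
  1011 = B
  1110 = E
Result: 1ABE



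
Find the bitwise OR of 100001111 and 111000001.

OR: 1 when either bit is 1
  100001111
| 111000001
-----------
  111001111
Decimal: 271 | 449 = 463



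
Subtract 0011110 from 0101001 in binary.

Method 1 - Direct subtraction (column by column from the right: bit − bit − borrow-in; if negative, add 2 and borrow 1 from the next column):
borrow: 0111100
        0101001
-       0011110
---------------
        0001011

Method 2 - Add two's complement:
Two's complement of 0011110: invert → 1100001, add 1 → 1100010
  0101001
+ 1100010
---------
 10001011  (end carry out of the top bit = 1)
Discarding the end carry: 0001011
Decimal check:
  0101001 = 32 + 8 + 1 = 41
  0011110 = 16 + 8 + 4 + 2 = 30
  41 - 30 = 11, and 0001011 = 8 + 2 + 1 = 11 ✓



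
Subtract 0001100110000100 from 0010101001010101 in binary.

Method 1 - Direct subtraction (column by column from the right: bit − bit − borrow-in; if negative, add 2 and borrow 1 from the next column):
borrow: 0010001100000000
        0010101001010101
-       0001100110000100
------------------------
        0001000011010001

Method 2 - Add two's complement:
Two's complement of 0001100110000100: invert → 1110011001111011, add 1 → 1110011001111100
  0010101001010101
+ 1110011001111100
------------------
 10001000011010001  (end carry out of the top bit = 1)
Discarding the end carry: 0001000011010001
Decimal check:
  0010101001010101 = 8192 + 2048 + 512 + 64 + 16 + 4 + 1 = 10837
  0001100110000100 = 4096 + 2048 + 256 + 128 + 4 = 6532
  10837 - 6532 = 4305, and 0001000011010001 = 4096 + 128 + 64 + 16 + 1 = 4305 ✓



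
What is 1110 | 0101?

OR: 1 when either bit is 1
  1110
| 0101
------
  1111
Decimal: 14 | 5 = 15



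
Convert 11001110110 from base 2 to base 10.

Sum of powers of 2 for each 1-bit:
2^1 + 2^2 + 2^4 + 2^5 + 2^6 + 2^9 + 2^10
= 2 + 4 + 16 + 32 + 64 + 512 + 1024
= 1654



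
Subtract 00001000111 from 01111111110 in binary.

Method 1 - Direct subtraction (column by column from the right: bit − bit − borrow-in; if negative, add 2 and borrow 1 from the next column):
borrow: 00000001110
        01111111110
-       00001000111
-------------------
        01110110111

Method 2 - Add two's complement:
Two's complement of 00001000111: invert → 11110111000, add 1 → 11110111001
  01111111110
+ 11110111001
-------------
 101110110111  (end carry out of the top bit = 1)
Discarding the end carry: 01110110111
Decimal check:
  01111111110 = 512 + 256 + 128 + 64 + 32 + 16 + 8 + 4 + 2 = 1022
  00001000111 = 64 + 4 + 2 + 1 = 71
  1022 - 71 = 951, and 01110110111 = 512 + 256 + 128 + 32 + 16 + 4 + 2 + 1 = 951 ✓



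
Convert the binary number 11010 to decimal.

Sum of powers of 2 for each 1-bit:
2^1 + 2^3 + 2^4
= 2 + 8 + 16
= 26



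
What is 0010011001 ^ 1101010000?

XOR: 1 when bits differ
  0010011001
^ 1101010000
------------
  1111001001
Decimal: 153 ^ 848 = 969



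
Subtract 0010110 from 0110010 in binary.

Method 1 - Direct subtraction (column by column from the right: bit − bit − borrow-in; if negative, add 2 and borrow 1 from the next column):
borrow: 0111000
        0110010
-       0010110
---------------
        0011100

Method 2 - Add two's complement:
Two's complement of 0010110: invert → 1101001, add 1 → 1101010
  0110010
+ 1101010
---------
 10011100  (end carry out of the top bit = 1)
Discarding the end carry: 0011100
Decimal check:
  0110010 = 32 + 16 + 2 = 50
  0010110 = 16 + 4 + 2 = 22
  50 - 22 = 28, and 0011100 = 16 + 8 + 4 = 28 ✓



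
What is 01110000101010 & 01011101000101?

AND: 1 only when both bits are 1
  01110000101010
& 01011101000101
----------------
  01010000000000
Decimal: 7210 & 5957 = 5120



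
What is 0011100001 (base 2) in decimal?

Sum of powers of 2 for each 1-bit:
2^0 + 2^5 + 2^6 + 2^7
= 1 + 32 + 64 + 128
= 225



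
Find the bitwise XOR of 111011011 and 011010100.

XOR: 1 when bits differ
  111011011
^ 011010100
-----------
  100001111
Decimal: 475 ^ 212 = 271



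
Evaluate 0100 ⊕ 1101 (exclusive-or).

XOR: 1 when bits differ
  0100
^ 1101
------
  1001
Decimal: 4 ^ 13 = 9



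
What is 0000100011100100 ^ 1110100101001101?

XOR: 1 when bits differ
  0000100011100100
^ 1110100101001101
------------------
  1110000110101001
Decimal: 2276 ^ 59725 = 57769



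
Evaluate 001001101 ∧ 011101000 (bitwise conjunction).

AND: 1 only when both bits are 1
  001001101
& 011101000
-----------
  001001000
Decimal: 77 & 232 = 72



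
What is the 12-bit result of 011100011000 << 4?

Original: 011100011000 (decimal 1816)
Shift left by 4 positions
Append 4 zeros on the right and drop the 4 high bits that overflow the 12-bit width
Result: 000110000000 (decimal 384)
Equivalent: 1816 << 4 = 1816 × 2^4 = 29056, truncated to 12 bits = 384



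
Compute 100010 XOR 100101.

XOR: 1 when bits differ
  100010
^ 100101
--------
  000111
Decimal: 34 ^ 37 = 7



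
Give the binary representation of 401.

Using repeated division by 2:
401 ÷ 2 = 200 remainder 1
200 ÷ 2 = 100 remainder 0
100 ÷ 2 = 50 remainder 0
50 ÷ 2 = 25 remainder 0
25 ÷ 2 = 12 remainder 1
12 ÷ 2 = 6 remainder 0
6 ÷ 2 = 3 remainder 0
3 ÷ 2 = 1 remainder 1
1 ÷ 2 = 0 remainder 1
Reading remainders bottom to top: 110010001



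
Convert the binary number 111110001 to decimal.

Sum of powers of 2 for each 1-bit:
2^0 + 2^4 + 2^5 + 2^6 + 2^7 + 2^8
= 1 + 16 + 32 + 64 + 128 + 256
= 497



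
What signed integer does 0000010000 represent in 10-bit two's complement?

Binary: 0000010000
Sign bit: 0 (non-negative)
Read directly as an unsigned value:
0000010000 = 16
Value: 16



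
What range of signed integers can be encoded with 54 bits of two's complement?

For 54-bit two's complement:
Minimum: -2^53 = -9007199254740992
Maximum: 2^53 - 1 = 9007199254740991



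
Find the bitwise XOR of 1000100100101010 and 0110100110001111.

XOR: 1 when bits differ
  1000100100101010
^ 0110100110001111
------------------
  1110000010100101
Decimal: 35114 ^ 27023 = 57509



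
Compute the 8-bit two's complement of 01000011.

Original: 01000011
Step 1 - Invert all bits: 10111100
Step 2 - Add 1: 10111101
Verification: 01000011 + 10111101 = 100000000; discarding the end carry (carry out of the top bit) leaves the 8-bit value 00000000, as required for x + (-x)



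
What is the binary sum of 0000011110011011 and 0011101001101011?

Add column by column from the right: bit + bit + carry-in; write the sum mod 2, carry 1 when the sum is 2 or 3.
carry:  0111111111110110
        0000011110011011
+       0011101001101011
------------------------
       00100001000000110
(the carry out of the leftmost column, 0, becomes the leading bit)
Decimal check:
  0000011110011011 = 1024 + 512 + 256 + 128 + 16 + 8 + 2 + 1 = 1947
  0011101001101011 = 8192 + 4096 + 2048 + 512 + 64 + 32 + 8 + 2 + 1 = 14955
  1947 + 14955 = 16902, and 00100001000000110 = 16384 + 512 + 4 + 2 = 16902 ✓



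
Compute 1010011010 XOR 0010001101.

XOR: 1 when bits differ
  1010011010
^ 0010001101
------------
  1000010111
Decimal: 666 ^ 141 = 535



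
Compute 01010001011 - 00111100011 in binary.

Method 1 - Direct subtraction (column by column from the right: bit − bit − borrow-in; if negative, add 2 and borrow 1 from the next column):
borrow: 01111000000
        01010001011
-       00111100011
-------------------
        00010101000

Method 2 - Add two's complement:
Two's complement of 00111100011: invert → 11000011100, add 1 → 11000011101
  01010001011
+ 11000011101
-------------
 100010101000  (end carry out of the top bit = 1)
Discarding the end carry: 00010101000
Decimal check:
  01010001011 = 512 + 128 + 8 + 2 + 1 = 651
  00111100011 = 256 + 128 + 64 + 32 + 2 + 1 = 483
  651 - 483 = 168, and 00010101000 = 128 + 32 + 8 = 168 ✓



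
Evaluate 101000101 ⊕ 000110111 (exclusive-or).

XOR: 1 when bits differ
  101000101
^ 000110111
-----------
  101110010
Decimal: 325 ^ 55 = 370



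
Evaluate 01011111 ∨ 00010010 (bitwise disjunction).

OR: 1 when either bit is 1
  01011111
| 00010010
----------
  01011111
Decimal: 95 | 18 = 95



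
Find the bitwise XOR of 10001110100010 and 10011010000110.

XOR: 1 when bits differ
  10001110100010
^ 10011010000110
----------------
  00010100100100
Decimal: 9122 ^ 9862 = 1316



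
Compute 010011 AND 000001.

AND: 1 only when both bits are 1
  010011
& 000001
--------
  000001
Decimal: 19 & 1 = 1



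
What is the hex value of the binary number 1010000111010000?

Group into 4-bit nibbles from right:
  1010 = A
  0001 = 1
  1101 = D
  0000 = 0
Result: A1D0



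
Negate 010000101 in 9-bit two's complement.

Original: 010000101
Step 1 - Invert all bits: 101111010
Step 2 - Add 1: 101111011
Verification: 010000101 + 101111011 = 1000000000; discarding the end carry (carry out of the top bit) leaves the 9-bit value 000000000, as required for x + (-x)



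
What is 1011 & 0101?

AND: 1 only when both bits are 1
  1011
& 0101
------
  0001
Decimal: 11 & 5 = 1



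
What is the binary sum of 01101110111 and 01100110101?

Add column by column from the right: bit + bit + carry-in; write the sum mod 2, carry 1 when the sum is 2 or 3.
carry:  11011101110
        01101110111
+       01100110101
-------------------
       011010101100
(the carry out of the leftmost column, 0, becomes the leading bit)
Decimal check:
  01101110111 = 512 + 256 + 64 + 32 + 16 + 4 + 2 + 1 = 887
  01100110101 = 512 + 256 + 32 + 16 + 4 + 1 = 821
  887 + 821 = 1708, and 011010101100 = 1024 + 512 + 128 + 32 + 8 + 4 = 1708 ✓



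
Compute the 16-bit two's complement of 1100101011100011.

Original (sign bit 1, negative): 1100101011100011
Step 1 - Invert all bits: 0011010100011100
Step 2 - Add 1: 0011010100011101
Verification: 1100101011100011 + 0011010100011101 = 10000000000000000; discarding the end carry (carry out of the top bit) leaves the 16-bit value 0000000000000000, as required for x + (-x)



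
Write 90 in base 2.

Using repeated division by 2:
90 ÷ 2 = 45 remainder 0
45 ÷ 2 = 22 remainder 1
22 ÷ 2 = 11 remainder 0
11 ÷ 2 = 5 remainder 1
5 ÷ 2 = 2 remainder 1
2 ÷ 2 = 1 remainder 0
1 ÷ 2 = 0 remainder 1
Reading remainders bottom to top: 1011010



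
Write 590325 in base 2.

Using repeated division by 2:
590325 ÷ 2 = 295162 remainder 1
295162 ÷ 2 = 147581 remainder 0
147581 ÷ 2 = 73790 remainder 1
73790 ÷ 2 = 36895 remainder 0
36895 ÷ 2 = 18447 remainder 1
18447 ÷ 2 = 9223 remainder 1
9223 ÷ 2 = 4611 remainder 1
4611 ÷ 2 = 2305 remainder 1
2305 ÷ 2 = 1152 remainder 1
1152 ÷ 2 = 576 remainder 0
576 ÷ 2 = 288 remainder 0
288 ÷ 2 = 144 remainder 0
144 ÷ 2 = 72 remainder 0
72 ÷ 2 = 36 remainder 0
36 ÷ 2 = 18 remainder 0
18 ÷ 2 = 9 remainder 0
9 ÷ 2 = 4 remainder 1
4 ÷ 2 = 2 remainder 0
2 ÷ 2 = 1 remainder 0
1 ÷ 2 = 0 remainder 1
Reading remainders bottom to top: 10010000000111110101



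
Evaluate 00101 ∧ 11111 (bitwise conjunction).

AND: 1 only when both bits are 1
  00101
& 11111
-------
  00101
Decimal: 5 & 31 = 5



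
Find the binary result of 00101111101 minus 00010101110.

Method 1 - Direct subtraction (column by column from the right: bit − bit − borrow-in; if negative, add 2 and borrow 1 from the next column):
borrow: 00100011100
        00101111101
-       00010101110
-------------------
        00011001111

Method 2 - Add two's complement:
Two's complement of 00010101110: invert → 11101010001, add 1 → 11101010010
  00101111101
+ 11101010010
-------------
 100011001111  (end carry out of the top bit = 1)
Discarding the end carry: 00011001111
Decimal check:
  00101111101 = 256 + 64 + 32 + 16 + 8 + 4 + 1 = 381
  00010101110 = 128 + 32 + 8 + 4 + 2 = 174
  381 - 174 = 207, and 00011001111 = 128 + 64 + 8 + 4 + 2 + 1 = 207 ✓



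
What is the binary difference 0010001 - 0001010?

Method 1 - Direct subtraction (column by column from the right: bit − bit − borrow-in; if negative, add 2 and borrow 1 from the next column):
borrow: 0011100
        0010001
-       0001010
---------------
        0000111

Method 2 - Add two's complement:
Two's complement of 0001010: invert → 1110101, add 1 → 1110110
  0010001
+ 1110110
---------
 10000111  (end carry out of the top bit = 1)
Discarding the end carry: 0000111
Decimal check:
  0010001 = 16 + 1 = 17
  0001010 = 8 + 2 = 10
  17 - 10 = 7, and 0000111 = 4 + 2 + 1 = 7 ✓



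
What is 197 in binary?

Using repeated division by 2:
197 ÷ 2 = 98 remainder 1
98 ÷ 2 = 49 remainder 0
49 ÷ 2 = 24 remainder 1
24 ÷ 2 = 12 remainder 0
12 ÷ 2 = 6 remainder 0
6 ÷ 2 = 3 remainder 0
3 ÷ 2 = 1 remainder 1
1 ÷ 2 = 0 remainder 1
Reading remainders bottom to top: 11000101



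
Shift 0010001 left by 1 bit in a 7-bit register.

Original: 0010001 (decimal 17)
Shift left by 1 position
Append 1 zero on the right
Result: 0100010 (decimal 34)
Equivalent: 17 << 1 = 17 × 2^1 = 34



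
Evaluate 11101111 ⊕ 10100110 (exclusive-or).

XOR: 1 when bits differ
  11101111
^ 10100110
----------
  01001001
Decimal: 239 ^ 166 = 73



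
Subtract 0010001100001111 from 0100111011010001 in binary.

Method 1 - Direct subtraction (column by column from the right: bit − bit − borrow-in; if negative, add 2 and borrow 1 from the next column):
borrow: 0100011000011100
        0100111011010001
-       0010001100001111
------------------------
        0010101111000010

Method 2 - Add two's complement:
Two's complement of 0010001100001111: invert → 1101110011110000, add 1 → 1101110011110001
  0100111011010001
+ 1101110011110001
------------------
 10010101111000010  (end carry out of the top bit = 1)
Discarding the end carry: 0010101111000010
Decimal check:
  0100111011010001 = 16384 + 2048 + 1024 + 512 + 128 + 64 + 16 + 1 = 20177
  0010001100001111 = 8192 + 512 + 256 + 8 + 4 + 2 + 1 = 8975
  20177 - 8975 = 11202, and 0010101111000010 = 8192 + 2048 + 512 + 256 + 128 + 64 + 2 = 11202 ✓



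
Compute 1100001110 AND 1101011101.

AND: 1 only when both bits are 1
  1100001110
& 1101011101
------------
  1100001100
Decimal: 782 & 861 = 780



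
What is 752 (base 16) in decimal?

Expand by place value (powers of 16):
752 = 7 × 16^2 + 5 × 16^1 + 2 × 16^0
= 7 × 256 + 5 × 16 + 2 × 1
= 1792 + 80 + 2
= 1874



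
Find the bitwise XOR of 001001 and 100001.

XOR: 1 when bits differ
  001001
^ 100001
--------
  101000
Decimal: 9 ^ 33 = 40



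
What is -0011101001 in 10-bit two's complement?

Original: 0011101001
Step 1 - Invert all bits: 1100010110
Step 2 - Add 1: 1100010111
Verification: 0011101001 + 1100010111 = 10000000000; discarding the end carry (carry out of the top bit) leaves the 10-bit value 0000000000, as required for x + (-x)



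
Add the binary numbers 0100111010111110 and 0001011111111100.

Add column by column from the right: bit + bit + carry-in; write the sum mod 2, carry 1 when the sum is 2 or 3.
carry:  0011111111111000
        0100111010111110
+       0001011111111100
------------------------
       00110011010111010
(the carry out of the leftmost column, 0, becomes the leading bit)
Decimal check:
  0100111010111110 = 16384 + 2048 + 1024 + 512 + 128 + 32 + 16 + 8 + 4 + 2 = 20158
  0001011111111100 = 4096 + 1024 + 512 + 256 + 128 + 64 + 32 + 16 + 8 + 4 = 6140
  20158 + 6140 = 26298, and 00110011010111010 = 16384 + 8192 + 1024 + 512 + 128 + 32 + 16 + 8 + 2 = 26298 ✓



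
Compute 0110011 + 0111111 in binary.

Add column by column from the right: bit + bit + carry-in; write the sum mod 2, carry 1 when the sum is 2 or 3.
carry:  1111110
        0110011
+       0111111
---------------
       01110010
(the carry out of the leftmost column, 0, becomes the leading bit)
Decimal check:
  0110011 = 32 + 16 + 2 + 1 = 51
  0111111 = 32 + 16 + 8 + 4 + 2 + 1 = 63
  51 + 63 = 114, and 01110010 = 64 + 32 + 16 + 2 = 114 ✓



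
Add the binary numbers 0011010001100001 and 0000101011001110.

Add column by column from the right: bit + bit + carry-in; write the sum mod 2, carry 1 when the sum is 2 or 3.
carry:  0000000110000000
        0011010001100001
+       0000101011001110
------------------------
       00011111100101111
(the carry out of the leftmost column, 0, becomes the leading bit)
Decimal check:
  0011010001100001 = 8192 + 4096 + 1024 + 64 + 32 + 1 = 13409
  0000101011001110 = 2048 + 512 + 128 + 64 + 8 + 4 + 2 = 2766
  13409 + 2766 = 16175, and 00011111100101111 = 8192 + 4096 + 2048 + 1024 + 512 + 256 + 32 + 8 + 4 + 2 + 1 = 16175 ✓



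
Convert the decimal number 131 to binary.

Using repeated division by 2:
131 ÷ 2 = 65 remainder 1
65 ÷ 2 = 32 remainder 1
32 ÷ 2 = 16 remainder 0
16 ÷ 2 = 8 remainder 0
8 ÷ 2 = 4 remainder 0
4 ÷ 2 = 2 remainder 0
2 ÷ 2 = 1 remainder 0
1 ÷ 2 = 0 remainder 1
Reading remainders bottom to top: 10000011



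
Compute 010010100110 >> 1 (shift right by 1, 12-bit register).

Original: 010010100110 (decimal 1190)
Shift right by 1 position
Drop the 1 low bit; fill with zero on the left
Result: 001001010011 (decimal 595)
Equivalent: 1190 >> 1 = 1190 ÷ 2^1 = 595



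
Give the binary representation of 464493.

Using repeated division by 2:
464493 ÷ 2 = 232246 remainder 1
232246 ÷ 2 = 116123 remainder 0
116123 ÷ 2 = 58061 remainder 1
58061 ÷ 2 = 29030 remainder 1
29030 ÷ 2 = 14515 remainder 0
14515 ÷ 2 = 7257 remainder 1
7257 ÷ 2 = 3628 remainder 1
3628 ÷ 2 = 1814 remainder 0
1814 ÷ 2 = 907 remainder 0
907 ÷ 2 = 453 remainder 1
453 ÷ 2 = 226 remainder 1
226 ÷ 2 = 113 remainder 0
113 ÷ 2 = 56 remainder 1
56 ÷ 2 = 28 remainder 0
28 ÷ 2 = 14 remainder 0
14 ÷ 2 = 7 remainder 0
7 ÷ 2 = 3 remainder 1
3 ÷ 2 = 1 remainder 1
1 ÷ 2 = 0 remainder 1
Reading remainders bottom to top: 1110001011001101101



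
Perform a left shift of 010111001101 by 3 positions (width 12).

Original: 010111001101 (decimal 1485)
Shift left by 3 positions
Append 3 zeros on the right and drop the 3 high bits that overflow the 12-bit width
Result: 111001101000 (decimal 3688)
Equivalent: 1485 << 3 = 1485 × 2^3 = 11880, truncated to 12 bits = 3688



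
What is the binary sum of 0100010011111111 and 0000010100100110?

Add column by column from the right: bit + bit + carry-in; write the sum mod 2, carry 1 when the sum is 2 or 3.
carry:  0000101111111100
        0100010011111111
+       0000010100100110
------------------------
       00100101000100101
(the carry out of the leftmost column, 0, becomes the leading bit)
Decimal check:
  0100010011111111 = 16384 + 1024 + 128 + 64 + 32 + 16 + 8 + 4 + 2 + 1 = 17663
  0000010100100110 = 1024 + 256 + 32 + 4 + 2 = 1318
  17663 + 1318 = 18981, and 00100101000100101 = 16384 + 2048 + 512 + 32 + 4 + 1 = 18981 ✓



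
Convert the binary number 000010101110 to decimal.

Sum of powers of 2 for each 1-bit:
2^1 + 2^2 + 2^3 + 2^5 + 2^7
= 2 + 4 + 8 + 32 + 128
= 174



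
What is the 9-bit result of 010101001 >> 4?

Original: 010101001 (decimal 169)
Shift right by 4 positions
Drop the 4 low bits; fill with zeros on the left
Result: 000001010 (decimal 10)
Equivalent: 169 >> 4 = 169 ÷ 2^4 = 10



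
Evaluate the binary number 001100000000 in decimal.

Sum of powers of 2 for each 1-bit:
2^8 + 2^9
= 256 + 512
= 768



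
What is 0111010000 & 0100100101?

AND: 1 only when both bits are 1
  0111010000
& 0100100101
------------
  0100000000
Decimal: 464 & 293 = 256



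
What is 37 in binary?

Using repeated division by 2:
37 ÷ 2 = 18 remainder 1
18 ÷ 2 = 9 remainder 0
9 ÷ 2 = 4 remainder 1
4 ÷ 2 = 2 remainder 0
2 ÷ 2 = 1 remainder 0
1 ÷ 2 = 0 remainder 1
Reading remainders bottom to top: 100101



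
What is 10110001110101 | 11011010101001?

OR: 1 when either bit is 1
  10110001110101
| 11011010101001
----------------
  11111011111101
Decimal: 11381 | 13993 = 16125



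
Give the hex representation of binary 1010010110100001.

Group into 4-bit nibbles from right:
  1010 = A
  0101 = 5
  1010 = A
  0001 = 1
Result: A5A1



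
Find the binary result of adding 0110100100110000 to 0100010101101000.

Add column by column from the right: bit + bit + carry-in; write the sum mod 2, carry 1 when the sum is 2 or 3.
carry:  1000001011000000
        0110100100110000
+       0100010101101000
------------------------
       01010111010011000
(the carry out of the leftmost column, 0, becomes the leading bit)
Decimal check:
  0110100100110000 = 16384 + 8192 + 2048 + 256 + 32 + 16 = 26928
  0100010101101000 = 16384 + 1024 + 256 + 64 + 32 + 8 = 17768
  26928 + 17768 = 44696, and 01010111010011000 = 32768 + 8192 + 2048 + 1024 + 512 + 128 + 16 + 8 = 44696 ✓



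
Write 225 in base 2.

Using repeated division by 2:
225 ÷ 2 = 112 remainder 1
112 ÷ 2 = 56 remainder 0
56 ÷ 2 = 28 remainder 0
28 ÷ 2 = 14 remainder 0
14 ÷ 2 = 7 remainder 0
7 ÷ 2 = 3 remainder 1
3 ÷ 2 = 1 remainder 1
1 ÷ 2 = 0 remainder 1
Reading remainders bottom to top: 11100001



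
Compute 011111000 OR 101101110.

OR: 1 when either bit is 1
  011111000
| 101101110
-----------
  111111110
Decimal: 248 | 366 = 510



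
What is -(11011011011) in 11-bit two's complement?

Original (sign bit 1, negative): 11011011011
Step 1 - Invert all bits: 00100100100
Step 2 - Add 1: 00100100101
Verification: 11011011011 + 00100100101 = 100000000000; discarding the end carry (carry out of the top bit) leaves the 11-bit value 00000000000, as required for x + (-x)



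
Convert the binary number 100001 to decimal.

Sum of powers of 2 for each 1-bit:
2^0 + 2^5
= 1 + 32
= 33



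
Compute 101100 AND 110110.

AND: 1 only when both bits are 1
  101100
& 110110
--------
  100100
Decimal: 44 & 54 = 36



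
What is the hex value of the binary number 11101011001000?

Group into 4-bit nibbles from right:
  0011 = 3
  1010 = A
  1100 = C
  1000 = 8
Result: 3AC8



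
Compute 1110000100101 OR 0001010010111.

OR: 1 when either bit is 1
  1110000100101
| 0001010010111
---------------
  1111010110111
Decimal: 7205 | 663 = 7863



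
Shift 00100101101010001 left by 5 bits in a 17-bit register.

Original: 00100101101010001 (decimal 19281)
Shift left by 5 positions
Append 5 zeros on the right and drop the 5 high bits that overflow the 17-bit width
Result: 10110101000100000 (decimal 92704)
Equivalent: 19281 << 5 = 19281 × 2^5 = 616992, truncated to 17 bits = 92704



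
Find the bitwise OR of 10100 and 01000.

OR: 1 when either bit is 1
  10100
| 01000
-------
  11100
Decimal: 20 | 8 = 28



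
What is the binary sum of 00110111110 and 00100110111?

Add column by column from the right: bit + bit + carry-in; write the sum mod 2, carry 1 when the sum is 2 or 3.
carry:  01001111100
        00110111110
+       00100110111
-------------------
       001011110101
(the carry out of the leftmost column, 0, becomes the leading bit)
Decimal check:
  00110111110 = 256 + 128 + 32 + 16 + 8 + 4 + 2 = 446
  00100110111 = 256 + 32 + 16 + 4 + 2 + 1 = 311
  446 + 311 = 757, and 001011110101 = 512 + 128 + 64 + 32 + 16 + 4 + 1 = 757 ✓



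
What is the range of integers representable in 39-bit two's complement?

For 39-bit two's complement:
Minimum: -2^38 = -274877906944
Maximum: 2^38 - 1 = 274877906943



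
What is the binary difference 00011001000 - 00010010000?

Method 1 - Direct subtraction (column by column from the right: bit − bit − borrow-in; if negative, add 2 and borrow 1 from the next column):
borrow: 00001100000
        00011001000
-       00010010000
-------------------
        00000111000

Method 2 - Add two's complement:
Two's complement of 00010010000: invert → 11101101111, add 1 → 11101110000
  00011001000
+ 11101110000
-------------
 100000111000  (end carry out of the top bit = 1)
Discarding the end carry: 00000111000
Decimal check:
  00011001000 = 128 + 64 + 8 = 200
  00010010000 = 128 + 16 = 144
  200 - 144 = 56, and 00000111000 = 32 + 16 + 8 = 56 ✓



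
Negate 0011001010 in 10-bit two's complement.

Original: 0011001010
Step 1 - Invert all bits: 1100110101
Step 2 - Add 1: 1100110110
Verification: 0011001010 + 1100110110 = 10000000000; discarding the end carry (carry out of the top bit) leaves the 10-bit value 0000000000, as required for x + (-x)



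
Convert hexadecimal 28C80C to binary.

Convert each hex digit to 4 bits:
  2 = 0010
  8 = 1000
  C = 1100
  8 = 1000
  0 = 0000
  C = 1100
Concatenate: 001010001100100000001100



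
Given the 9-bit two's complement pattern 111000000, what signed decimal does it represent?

Binary: 111000000
Sign bit: 1 (negative)
Invert: 000111111
Add 1:  001000000
Magnitude: 001000000 = 64
Value: -64



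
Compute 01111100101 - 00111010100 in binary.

Method 1 - Direct subtraction (column by column from the right: bit − bit − borrow-in; if negative, add 2 and borrow 1 from the next column):
borrow: 00000100000
        01111100101
-       00111010100
-------------------
        01000010001

Method 2 - Add two's complement:
Two's complement of 00111010100: invert → 11000101011, add 1 → 11000101100
  01111100101
+ 11000101100
-------------
 101000010001  (end carry out of the top bit = 1)
Discarding the end carry: 01000010001
Decimal check:
  01111100101 = 512 + 256 + 128 + 64 + 32 + 4 + 1 = 997
  00111010100 = 256 + 128 + 64 + 16 + 4 = 468
  997 - 468 = 529, and 01000010001 = 512 + 16 + 1 = 529 ✓



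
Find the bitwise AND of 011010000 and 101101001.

AND: 1 only when both bits are 1
  011010000
& 101101001
-----------
  001000000
Decimal: 208 & 361 = 64



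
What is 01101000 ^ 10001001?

XOR: 1 when bits differ
  01101000
^ 10001001
----------
  11100001
Decimal: 104 ^ 137 = 225



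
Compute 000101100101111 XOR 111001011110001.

XOR: 1 when bits differ
  000101100101111
^ 111001011110001
-----------------
  111100111011110
Decimal: 2863 ^ 29425 = 31198



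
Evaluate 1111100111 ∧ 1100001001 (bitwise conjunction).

AND: 1 only when both bits are 1
  1111100111
& 1100001001
------------
  1100000001
Decimal: 999 & 777 = 769



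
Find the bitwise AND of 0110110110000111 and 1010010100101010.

AND: 1 only when both bits are 1
  0110110110000111
& 1010010100101010
------------------
  0010010100000010
Decimal: 28039 & 42282 = 9474



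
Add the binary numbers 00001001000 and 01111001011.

Add column by column from the right: bit + bit + carry-in; write the sum mod 2, carry 1 when the sum is 2 or 3.
carry:  11110010000
        00001001000
+       01111001011
-------------------
       010000010011
(the carry out of the leftmost column, 0, becomes the leading bit)
Decimal check:
  00001001000 = 64 + 8 = 72
  01111001011 = 512 + 256 + 128 + 64 + 8 + 2 + 1 = 971
  72 + 971 = 1043, and 010000010011 = 1024 + 16 + 2 + 1 = 1043 ✓



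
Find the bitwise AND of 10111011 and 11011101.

AND: 1 only when both bits are 1
  10111011
& 11011101
----------
  10011001
Decimal: 187 & 221 = 153



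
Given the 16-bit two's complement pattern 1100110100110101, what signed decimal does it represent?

Binary: 1100110100110101
Sign bit: 1 (negative)
Invert: 0011001011001010
Add 1:  0011001011001011
Magnitude: 0011001011001011 = 8192 + 4096 + 512 + 128 + 64 + 8 + 2 + 1 = 13003
Value: -13003



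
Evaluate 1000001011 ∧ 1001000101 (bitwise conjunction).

AND: 1 only when both bits are 1
  1000001011
& 1001000101
------------
  1000000001
Decimal: 523 & 581 = 513



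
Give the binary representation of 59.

Using repeated division by 2:
59 ÷ 2 = 29 remainder 1
29 ÷ 2 = 14 remainder 1
14 ÷ 2 = 7 remainder 0
7 ÷ 2 = 3 remainder 1
3 ÷ 2 = 1 remainder 1
1 ÷ 2 = 0 remainder 1
Reading remainders bottom to top: 111011



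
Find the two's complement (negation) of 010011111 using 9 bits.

Original: 010011111
Step 1 - Invert all bits: 101100000
Step 2 - Add 1: 101100001
Verification: 010011111 + 101100001 = 1000000000; discarding the end carry (carry out of the top bit) leaves the 9-bit value 000000000, as required for x + (-x)



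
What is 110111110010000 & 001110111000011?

AND: 1 only when both bits are 1
  110111110010000
& 001110111000011
-----------------
  000110110000000
Decimal: 28560 & 7619 = 3456



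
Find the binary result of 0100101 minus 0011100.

Method 1 - Direct subtraction (column by column from the right: bit − bit − borrow-in; if negative, add 2 and borrow 1 from the next column):
borrow: 0110000
        0100101
-       0011100
---------------
        0001001

Method 2 - Add two's complement:
Two's complement of 0011100: invert → 1100011, add 1 → 1100100
  0100101
+ 1100100
---------
 10001001  (end carry out of the top bit = 1)
Discarding the end carry: 0001001
Decimal check:
  0100101 = 32 + 4 + 1 = 37
  0011100 = 16 + 8 + 4 = 28
  37 - 28 = 9, and 0001001 = 8 + 1 = 9 ✓



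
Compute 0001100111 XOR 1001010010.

XOR: 1 when bits differ
  0001100111
^ 1001010010
------------
  1000110101
Decimal: 103 ^ 594 = 565



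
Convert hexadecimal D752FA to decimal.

Expand by place value (powers of 16):
Digit values: D = 13, F = 15, A = 10
D752FA = 13 × 16^5 + 7 × 16^4 + 5 × 16^3 + 2 × 16^2 + 15 × 16^1 + 10 × 16^0
= 13 × 1048576 + 7 × 65536 + 5 × 4096 + 2 × 256 + 15 × 16 + 10 × 1
= 13631488 + 458752 + 20480 + 512 + 240 + 10
= 14111482



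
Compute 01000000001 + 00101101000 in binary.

Add column by column from the right: bit + bit + carry-in; write the sum mod 2, carry 1 when the sum is 2 or 3.
carry:  00000000000
        01000000001
+       00101101000
-------------------
       001101101001
(the carry out of the leftmost column, 0, becomes the leading bit)
Decimal check:
  01000000001 = 512 + 1 = 513
  00101101000 = 256 + 64 + 32 + 8 = 360
  513 + 360 = 873, and 001101101001 = 512 + 256 + 64 + 32 + 8 + 1 = 873 ✓



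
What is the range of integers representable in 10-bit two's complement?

For 10-bit two's complement:
Minimum: -2^9 = -512
Maximum: 2^9 - 1 = 511

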